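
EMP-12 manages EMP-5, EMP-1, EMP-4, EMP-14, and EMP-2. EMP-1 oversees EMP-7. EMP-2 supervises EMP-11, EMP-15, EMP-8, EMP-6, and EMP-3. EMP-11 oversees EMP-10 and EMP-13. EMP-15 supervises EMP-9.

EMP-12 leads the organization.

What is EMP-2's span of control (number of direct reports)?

EMP-2 directly manages EMP-11, EMP-15, EMP-8, EMP-6, EMP-3. That is 5 direct reports.

5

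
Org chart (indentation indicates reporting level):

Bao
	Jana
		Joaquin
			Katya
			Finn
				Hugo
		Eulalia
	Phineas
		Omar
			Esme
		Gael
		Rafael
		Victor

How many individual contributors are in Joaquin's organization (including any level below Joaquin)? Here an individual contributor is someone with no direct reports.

2

The people in Joaquin's organization with no one reporting to them are Hugo, Katya. That is 2.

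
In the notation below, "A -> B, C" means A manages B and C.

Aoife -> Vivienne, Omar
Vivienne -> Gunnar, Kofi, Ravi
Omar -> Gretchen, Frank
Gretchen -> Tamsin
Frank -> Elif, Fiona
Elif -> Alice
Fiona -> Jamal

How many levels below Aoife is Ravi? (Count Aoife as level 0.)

2

Chain from Ravi up to Aoife: Ravi → Vivienne → Aoife. That is 2 steps up, so Ravi is 2 levels below Aoife.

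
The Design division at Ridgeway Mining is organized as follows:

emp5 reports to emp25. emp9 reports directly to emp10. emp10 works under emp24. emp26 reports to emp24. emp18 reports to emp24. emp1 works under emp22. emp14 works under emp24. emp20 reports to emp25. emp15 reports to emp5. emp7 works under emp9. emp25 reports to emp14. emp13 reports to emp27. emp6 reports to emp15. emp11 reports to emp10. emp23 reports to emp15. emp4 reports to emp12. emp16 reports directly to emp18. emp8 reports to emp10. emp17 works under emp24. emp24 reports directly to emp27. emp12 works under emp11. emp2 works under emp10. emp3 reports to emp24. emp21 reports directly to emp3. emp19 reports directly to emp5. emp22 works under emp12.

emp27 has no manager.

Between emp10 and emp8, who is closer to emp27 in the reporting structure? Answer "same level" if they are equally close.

emp10 is 2 levels below emp27; emp8 is 3. emp10 is higher.

emp10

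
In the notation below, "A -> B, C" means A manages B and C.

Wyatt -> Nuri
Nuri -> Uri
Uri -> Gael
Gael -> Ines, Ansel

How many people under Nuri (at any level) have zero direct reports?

2

The people in Nuri's organization with no one reporting to them are Ansel, Ines. That is 2.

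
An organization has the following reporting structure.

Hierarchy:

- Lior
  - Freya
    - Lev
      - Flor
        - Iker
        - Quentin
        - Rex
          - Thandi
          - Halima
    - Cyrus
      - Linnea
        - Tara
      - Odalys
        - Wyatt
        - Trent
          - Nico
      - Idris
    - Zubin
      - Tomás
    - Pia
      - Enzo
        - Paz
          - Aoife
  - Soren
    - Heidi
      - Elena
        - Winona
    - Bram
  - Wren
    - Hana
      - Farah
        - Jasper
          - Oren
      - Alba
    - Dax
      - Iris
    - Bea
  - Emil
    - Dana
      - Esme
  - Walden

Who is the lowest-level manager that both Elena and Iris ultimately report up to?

Lior

Elena's chain of managers is Heidi, Soren, Lior. Iris's chain of managers is Dax, Wren, Lior. The first manager that appears in both chains is Lior.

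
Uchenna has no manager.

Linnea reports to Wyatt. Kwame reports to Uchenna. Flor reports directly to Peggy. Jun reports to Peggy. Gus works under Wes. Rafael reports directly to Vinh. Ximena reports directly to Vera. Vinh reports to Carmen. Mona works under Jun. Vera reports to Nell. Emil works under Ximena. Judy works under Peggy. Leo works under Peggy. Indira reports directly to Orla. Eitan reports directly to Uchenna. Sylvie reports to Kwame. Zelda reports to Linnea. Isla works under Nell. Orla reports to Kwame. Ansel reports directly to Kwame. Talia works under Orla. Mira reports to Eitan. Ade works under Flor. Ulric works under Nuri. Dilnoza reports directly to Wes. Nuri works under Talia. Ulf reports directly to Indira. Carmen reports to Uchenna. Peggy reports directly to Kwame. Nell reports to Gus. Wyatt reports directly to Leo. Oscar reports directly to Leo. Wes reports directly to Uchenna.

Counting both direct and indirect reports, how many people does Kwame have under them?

19

Kwame directly manages Peggy, Orla, Ansel, Sylvie. Under Peggy: Flor, Ade, Judy, Jun, Mona, Leo, Oscar, Wyatt, Linnea, Zelda (10). Under Orla: Talia, Nuri, Ulric, Indira, Ulf (5). Ansel has no reports. Sylvie has no reports. So Kwame's organization is 4 direct reports plus everyone under them: 11 + 6 + 1 + 1 = 19.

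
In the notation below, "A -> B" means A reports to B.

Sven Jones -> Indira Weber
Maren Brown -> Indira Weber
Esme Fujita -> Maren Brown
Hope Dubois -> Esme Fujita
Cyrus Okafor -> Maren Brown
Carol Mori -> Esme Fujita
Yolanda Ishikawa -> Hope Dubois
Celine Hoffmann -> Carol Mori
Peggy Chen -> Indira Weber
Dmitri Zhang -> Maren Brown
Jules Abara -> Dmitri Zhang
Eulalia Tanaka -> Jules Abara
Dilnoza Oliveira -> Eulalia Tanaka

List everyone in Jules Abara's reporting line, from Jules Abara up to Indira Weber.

Jules Abara -> Dmitri Zhang -> Maren Brown -> Indira Weber

Jules Abara reports to Dmitri Zhang. Dmitri Zhang reports to Maren Brown. Maren Brown reports to Indira Weber. Indira Weber is at the top.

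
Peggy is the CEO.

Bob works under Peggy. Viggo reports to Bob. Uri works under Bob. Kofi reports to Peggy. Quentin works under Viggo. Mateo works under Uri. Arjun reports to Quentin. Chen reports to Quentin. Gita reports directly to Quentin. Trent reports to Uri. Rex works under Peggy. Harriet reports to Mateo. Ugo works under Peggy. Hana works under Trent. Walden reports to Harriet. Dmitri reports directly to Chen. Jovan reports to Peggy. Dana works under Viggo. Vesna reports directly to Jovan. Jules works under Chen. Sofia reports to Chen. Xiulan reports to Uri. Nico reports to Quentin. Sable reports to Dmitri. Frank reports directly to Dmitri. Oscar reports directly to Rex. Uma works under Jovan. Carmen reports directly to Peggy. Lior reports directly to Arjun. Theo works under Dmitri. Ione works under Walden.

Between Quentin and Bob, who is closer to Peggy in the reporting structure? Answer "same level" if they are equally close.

Quentin is 3 levels below Peggy; Bob is 1. Bob is higher.

Bob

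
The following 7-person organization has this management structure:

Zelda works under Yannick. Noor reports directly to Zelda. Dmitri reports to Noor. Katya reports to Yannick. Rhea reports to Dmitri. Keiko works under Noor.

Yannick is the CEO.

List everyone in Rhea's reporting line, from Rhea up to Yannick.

Rhea reports to Dmitri. Dmitri reports to Noor. Noor reports to Zelda. Zelda reports to Yannick. Yannick is at the top.

Rhea -> Dmitri -> Noor -> Zelda -> Yannick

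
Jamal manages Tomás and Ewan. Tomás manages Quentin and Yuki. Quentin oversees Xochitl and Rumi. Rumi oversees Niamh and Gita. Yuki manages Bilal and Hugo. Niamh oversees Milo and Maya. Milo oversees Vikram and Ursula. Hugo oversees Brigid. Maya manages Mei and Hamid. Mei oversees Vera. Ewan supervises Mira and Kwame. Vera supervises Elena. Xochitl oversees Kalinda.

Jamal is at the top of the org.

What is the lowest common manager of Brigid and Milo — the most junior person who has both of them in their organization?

Tomás

Brigid's chain of managers is Hugo, Yuki, Tomás, Jamal. Milo's chain of managers is Niamh, Rumi, Quentin, Tomás, Jamal. The first manager that appears in both chains is Tomás.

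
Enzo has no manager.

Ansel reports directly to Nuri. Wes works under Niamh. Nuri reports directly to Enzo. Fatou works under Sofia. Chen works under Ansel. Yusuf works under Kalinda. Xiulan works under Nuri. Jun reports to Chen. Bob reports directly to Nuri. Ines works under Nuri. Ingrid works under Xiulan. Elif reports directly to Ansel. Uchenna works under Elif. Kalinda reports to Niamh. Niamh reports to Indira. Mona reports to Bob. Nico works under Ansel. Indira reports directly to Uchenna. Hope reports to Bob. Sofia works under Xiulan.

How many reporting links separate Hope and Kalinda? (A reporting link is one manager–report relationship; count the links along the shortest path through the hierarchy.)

Hope is 2 levels below Nuri, and Kalinda is 6 levels below Nuri (their lowest common manager). The shortest path runs up from Hope to Nuri and back down to Kalinda: 2 + 6 = 8 links.

8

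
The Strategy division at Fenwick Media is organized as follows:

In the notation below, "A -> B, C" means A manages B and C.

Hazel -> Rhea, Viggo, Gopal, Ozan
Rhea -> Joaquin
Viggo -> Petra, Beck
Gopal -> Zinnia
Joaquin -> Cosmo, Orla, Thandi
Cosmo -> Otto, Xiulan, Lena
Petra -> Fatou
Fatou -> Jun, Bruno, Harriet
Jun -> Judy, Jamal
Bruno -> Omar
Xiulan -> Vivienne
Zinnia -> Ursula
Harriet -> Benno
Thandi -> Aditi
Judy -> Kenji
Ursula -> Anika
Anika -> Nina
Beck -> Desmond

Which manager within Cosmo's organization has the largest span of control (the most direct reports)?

Direct-report counts within Cosmo's organization: Cosmo has 3; Xiulan has 1. The largest is 3, held by Cosmo.

Cosmo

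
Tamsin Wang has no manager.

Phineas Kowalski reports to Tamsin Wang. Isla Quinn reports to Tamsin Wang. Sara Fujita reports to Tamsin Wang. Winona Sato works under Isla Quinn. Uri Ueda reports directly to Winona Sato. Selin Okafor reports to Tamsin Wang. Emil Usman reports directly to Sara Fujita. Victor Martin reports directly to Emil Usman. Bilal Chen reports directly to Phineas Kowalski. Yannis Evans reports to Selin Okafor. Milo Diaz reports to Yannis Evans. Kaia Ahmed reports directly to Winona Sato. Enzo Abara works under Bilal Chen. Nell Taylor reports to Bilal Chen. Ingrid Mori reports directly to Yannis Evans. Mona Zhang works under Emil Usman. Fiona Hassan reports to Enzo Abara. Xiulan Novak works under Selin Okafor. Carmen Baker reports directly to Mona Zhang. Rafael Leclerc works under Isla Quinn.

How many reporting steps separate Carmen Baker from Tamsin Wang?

Chain from Carmen Baker up to Tamsin Wang: Carmen Baker → Mona Zhang → Emil Usman → Sara Fujita → Tamsin Wang. That is 4 steps up, so Carmen Baker is 4 levels below Tamsin Wang.

4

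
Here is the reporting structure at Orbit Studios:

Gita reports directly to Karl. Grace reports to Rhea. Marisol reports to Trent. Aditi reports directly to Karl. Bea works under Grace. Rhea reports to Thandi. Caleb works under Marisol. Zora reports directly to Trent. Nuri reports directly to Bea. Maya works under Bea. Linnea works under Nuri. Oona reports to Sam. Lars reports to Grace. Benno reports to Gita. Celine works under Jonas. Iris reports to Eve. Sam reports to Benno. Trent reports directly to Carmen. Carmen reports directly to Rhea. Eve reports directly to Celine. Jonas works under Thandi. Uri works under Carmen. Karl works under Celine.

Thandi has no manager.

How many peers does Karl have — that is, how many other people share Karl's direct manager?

Karl reports to Celine. Celine's other direct reports are Eve — 1 peer.

1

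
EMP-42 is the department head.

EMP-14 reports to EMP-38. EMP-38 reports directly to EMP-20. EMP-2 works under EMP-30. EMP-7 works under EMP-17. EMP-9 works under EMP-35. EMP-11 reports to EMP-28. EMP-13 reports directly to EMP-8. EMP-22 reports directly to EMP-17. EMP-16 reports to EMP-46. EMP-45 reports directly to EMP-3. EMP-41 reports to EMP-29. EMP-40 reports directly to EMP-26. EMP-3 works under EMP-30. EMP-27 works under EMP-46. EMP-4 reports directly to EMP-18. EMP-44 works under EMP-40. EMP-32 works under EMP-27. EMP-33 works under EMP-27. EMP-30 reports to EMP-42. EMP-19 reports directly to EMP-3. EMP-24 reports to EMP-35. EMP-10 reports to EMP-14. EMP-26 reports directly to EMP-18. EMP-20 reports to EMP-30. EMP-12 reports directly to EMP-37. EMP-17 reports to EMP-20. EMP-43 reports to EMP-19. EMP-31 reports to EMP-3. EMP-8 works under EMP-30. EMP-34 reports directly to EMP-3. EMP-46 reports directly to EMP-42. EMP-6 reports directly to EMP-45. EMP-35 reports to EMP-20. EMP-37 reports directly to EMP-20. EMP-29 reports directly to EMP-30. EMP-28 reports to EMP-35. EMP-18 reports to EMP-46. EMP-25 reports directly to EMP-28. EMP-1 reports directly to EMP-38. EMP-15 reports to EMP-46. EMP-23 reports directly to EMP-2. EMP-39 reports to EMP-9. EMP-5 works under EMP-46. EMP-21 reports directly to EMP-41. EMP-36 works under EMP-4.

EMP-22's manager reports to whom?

EMP-22 reports to EMP-17, and EMP-17 reports to EMP-20. So EMP-22's skip-level manager is EMP-20.

EMP-20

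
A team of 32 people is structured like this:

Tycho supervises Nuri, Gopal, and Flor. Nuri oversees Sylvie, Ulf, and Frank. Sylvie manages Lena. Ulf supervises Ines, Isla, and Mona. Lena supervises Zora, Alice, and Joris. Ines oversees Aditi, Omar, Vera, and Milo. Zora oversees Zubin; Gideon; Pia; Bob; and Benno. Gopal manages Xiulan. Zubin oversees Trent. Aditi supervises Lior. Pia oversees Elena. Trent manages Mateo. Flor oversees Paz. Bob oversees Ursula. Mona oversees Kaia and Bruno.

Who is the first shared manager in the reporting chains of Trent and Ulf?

Trent's chain of managers is Zubin, Zora, Lena, Sylvie, Nuri, Tycho. Ulf's chain of managers is Nuri, Tycho. The first manager that appears in both chains is Nuri.

Nuri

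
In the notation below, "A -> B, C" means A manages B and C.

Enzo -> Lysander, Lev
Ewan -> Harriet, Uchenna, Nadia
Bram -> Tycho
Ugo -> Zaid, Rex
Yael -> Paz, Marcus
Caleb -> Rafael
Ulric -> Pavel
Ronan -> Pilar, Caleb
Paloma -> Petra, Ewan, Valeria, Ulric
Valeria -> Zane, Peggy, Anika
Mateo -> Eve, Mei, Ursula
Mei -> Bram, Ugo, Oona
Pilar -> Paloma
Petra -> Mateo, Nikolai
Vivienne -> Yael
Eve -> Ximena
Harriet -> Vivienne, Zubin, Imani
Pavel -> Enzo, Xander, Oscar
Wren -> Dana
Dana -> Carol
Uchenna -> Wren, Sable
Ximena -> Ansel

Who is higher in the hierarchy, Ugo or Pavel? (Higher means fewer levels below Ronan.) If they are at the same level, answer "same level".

Ugo is 6 levels below Ronan; Pavel is 4. Pavel is higher.

Pavel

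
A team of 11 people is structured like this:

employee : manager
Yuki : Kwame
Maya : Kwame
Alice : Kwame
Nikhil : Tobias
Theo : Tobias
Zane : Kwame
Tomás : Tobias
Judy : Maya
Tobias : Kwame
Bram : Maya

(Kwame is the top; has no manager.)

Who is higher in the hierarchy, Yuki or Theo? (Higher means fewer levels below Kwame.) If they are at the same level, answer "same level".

Yuki

Yuki is 1 level below Kwame; Theo is 2. Yuki is higher.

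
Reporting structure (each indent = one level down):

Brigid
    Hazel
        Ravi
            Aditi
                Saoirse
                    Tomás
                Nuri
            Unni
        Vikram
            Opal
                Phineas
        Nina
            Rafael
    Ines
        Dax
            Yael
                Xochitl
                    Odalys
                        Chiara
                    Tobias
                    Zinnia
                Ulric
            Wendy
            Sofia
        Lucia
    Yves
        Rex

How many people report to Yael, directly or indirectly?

6

Yael directly manages Xochitl, Ulric. Under Xochitl: Zinnia, Tobias, Odalys, Chiara (4). Ulric has no reports. So Yael's organization is 2 direct reports plus everyone under them: 5 + 1 = 6.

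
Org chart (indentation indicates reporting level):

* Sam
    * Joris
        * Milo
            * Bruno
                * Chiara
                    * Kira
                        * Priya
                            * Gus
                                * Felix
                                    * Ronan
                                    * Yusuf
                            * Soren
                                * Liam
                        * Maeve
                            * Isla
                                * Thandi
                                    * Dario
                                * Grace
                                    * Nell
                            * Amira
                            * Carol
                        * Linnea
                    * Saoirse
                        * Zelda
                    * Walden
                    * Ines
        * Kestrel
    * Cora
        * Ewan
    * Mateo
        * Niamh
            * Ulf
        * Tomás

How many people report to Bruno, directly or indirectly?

22

Bruno directly manages Chiara. Under Chiara: Ines, Walden, Saoirse, Zelda, Kira, Linnea, Maeve, Carol, Amira, Isla, Grace, Nell, Thandi, Dario, Priya, Soren, Liam, Gus, Felix, Yusuf, Ronan (21). That's 22 in total.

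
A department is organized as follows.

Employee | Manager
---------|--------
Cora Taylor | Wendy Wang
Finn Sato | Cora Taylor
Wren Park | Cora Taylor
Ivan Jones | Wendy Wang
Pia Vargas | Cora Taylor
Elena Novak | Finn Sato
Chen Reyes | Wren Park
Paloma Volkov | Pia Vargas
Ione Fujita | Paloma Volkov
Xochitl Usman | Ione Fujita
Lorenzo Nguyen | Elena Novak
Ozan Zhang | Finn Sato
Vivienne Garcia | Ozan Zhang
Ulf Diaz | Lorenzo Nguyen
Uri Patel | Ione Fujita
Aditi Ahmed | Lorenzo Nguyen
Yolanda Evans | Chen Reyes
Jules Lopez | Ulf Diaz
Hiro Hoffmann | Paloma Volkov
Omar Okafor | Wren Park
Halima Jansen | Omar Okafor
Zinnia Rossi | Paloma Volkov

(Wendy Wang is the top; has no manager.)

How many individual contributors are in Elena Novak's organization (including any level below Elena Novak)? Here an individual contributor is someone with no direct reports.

2

The people in Elena Novak's organization with no one reporting to them are Aditi Ahmed, Jules Lopez. That is 2.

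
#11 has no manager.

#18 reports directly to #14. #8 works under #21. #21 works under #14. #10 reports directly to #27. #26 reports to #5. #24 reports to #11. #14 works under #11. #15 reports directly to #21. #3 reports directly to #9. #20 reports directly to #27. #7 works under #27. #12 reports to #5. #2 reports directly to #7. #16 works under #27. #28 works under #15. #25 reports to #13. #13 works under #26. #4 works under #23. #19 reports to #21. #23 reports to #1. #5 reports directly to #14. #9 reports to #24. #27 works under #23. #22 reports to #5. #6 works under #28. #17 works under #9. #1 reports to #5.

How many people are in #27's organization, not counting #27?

#27 directly manages #7, #16, #10, #20. Under #7: #2 (1). #16 has no reports. #10 has no reports. #20 has no reports. So #27's organization is 4 direct reports plus everyone under them: 2 + 1 + 1 + 1 = 5.

5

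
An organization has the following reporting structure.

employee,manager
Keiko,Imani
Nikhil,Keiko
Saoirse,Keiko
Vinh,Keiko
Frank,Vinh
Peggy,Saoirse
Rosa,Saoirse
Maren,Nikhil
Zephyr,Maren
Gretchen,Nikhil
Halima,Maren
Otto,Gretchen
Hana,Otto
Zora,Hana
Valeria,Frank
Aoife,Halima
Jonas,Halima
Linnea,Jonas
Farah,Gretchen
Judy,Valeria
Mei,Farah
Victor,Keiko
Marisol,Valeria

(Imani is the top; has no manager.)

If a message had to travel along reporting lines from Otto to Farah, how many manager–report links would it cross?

Otto is 1 level below Gretchen, and Farah is 1 level below Gretchen (their lowest common manager). The shortest path runs up from Otto to Gretchen and back down to Farah: 1 + 1 = 2 links.

2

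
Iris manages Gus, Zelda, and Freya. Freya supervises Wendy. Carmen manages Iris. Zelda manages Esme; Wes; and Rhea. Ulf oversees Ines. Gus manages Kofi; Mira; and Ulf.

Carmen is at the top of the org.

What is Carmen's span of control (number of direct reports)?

Carmen directly manages Iris. That is 1 direct report.

1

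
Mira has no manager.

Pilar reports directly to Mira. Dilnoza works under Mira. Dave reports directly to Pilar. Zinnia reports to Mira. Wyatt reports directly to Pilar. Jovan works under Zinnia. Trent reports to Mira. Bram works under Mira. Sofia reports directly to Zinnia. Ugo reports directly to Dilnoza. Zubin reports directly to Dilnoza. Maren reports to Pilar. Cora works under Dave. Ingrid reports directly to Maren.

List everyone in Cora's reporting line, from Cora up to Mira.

Cora -> Dave -> Pilar -> Mira

Cora reports to Dave. Dave reports to Pilar. Pilar reports to Mira. Mira is at the top.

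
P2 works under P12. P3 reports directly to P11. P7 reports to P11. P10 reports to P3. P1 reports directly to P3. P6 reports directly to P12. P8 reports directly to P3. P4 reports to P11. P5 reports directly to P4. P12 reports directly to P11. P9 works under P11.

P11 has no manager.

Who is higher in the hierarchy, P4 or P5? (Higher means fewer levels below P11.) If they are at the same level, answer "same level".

P4

P4 is 1 level below P11; P5 is 2. P4 is higher.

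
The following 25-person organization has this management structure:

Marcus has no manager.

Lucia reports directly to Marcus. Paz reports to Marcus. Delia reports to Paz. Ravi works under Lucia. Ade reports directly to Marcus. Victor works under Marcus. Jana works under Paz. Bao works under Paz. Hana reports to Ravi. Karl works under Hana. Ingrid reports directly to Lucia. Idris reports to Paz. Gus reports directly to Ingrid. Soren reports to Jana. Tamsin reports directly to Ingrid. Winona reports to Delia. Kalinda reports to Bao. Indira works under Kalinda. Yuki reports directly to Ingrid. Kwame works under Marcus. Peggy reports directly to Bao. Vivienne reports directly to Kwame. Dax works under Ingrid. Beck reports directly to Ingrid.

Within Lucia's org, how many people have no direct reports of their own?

The people in Lucia's organization with no one reporting to them are Beck, Dax, Yuki, Tamsin, Gus, Karl. That is 6.

6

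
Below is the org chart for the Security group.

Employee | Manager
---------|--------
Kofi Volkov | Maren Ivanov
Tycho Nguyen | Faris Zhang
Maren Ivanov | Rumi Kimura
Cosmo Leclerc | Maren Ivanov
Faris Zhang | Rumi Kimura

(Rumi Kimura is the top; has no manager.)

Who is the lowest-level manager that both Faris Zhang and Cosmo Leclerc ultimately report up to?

Rumi Kimura

Faris Zhang's chain of managers is Rumi Kimura. Cosmo Leclerc's chain of managers is Maren Ivanov, Rumi Kimura. The first manager that appears in both chains is Rumi Kimura.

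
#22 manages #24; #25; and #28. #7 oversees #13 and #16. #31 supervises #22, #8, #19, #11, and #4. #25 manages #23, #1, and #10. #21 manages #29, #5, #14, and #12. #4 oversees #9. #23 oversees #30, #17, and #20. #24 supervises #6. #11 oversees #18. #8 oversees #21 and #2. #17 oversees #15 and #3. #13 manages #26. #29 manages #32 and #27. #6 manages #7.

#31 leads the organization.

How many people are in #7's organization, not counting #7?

3

#7 directly manages #16, #13. #16 has no reports. Under #13: #26 (1). So #7's organization is 2 direct reports plus everyone under them: 1 + 2 = 3.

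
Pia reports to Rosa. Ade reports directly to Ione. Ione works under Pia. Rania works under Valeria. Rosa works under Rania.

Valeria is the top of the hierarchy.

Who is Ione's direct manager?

Pia

Ione reports directly to Pia.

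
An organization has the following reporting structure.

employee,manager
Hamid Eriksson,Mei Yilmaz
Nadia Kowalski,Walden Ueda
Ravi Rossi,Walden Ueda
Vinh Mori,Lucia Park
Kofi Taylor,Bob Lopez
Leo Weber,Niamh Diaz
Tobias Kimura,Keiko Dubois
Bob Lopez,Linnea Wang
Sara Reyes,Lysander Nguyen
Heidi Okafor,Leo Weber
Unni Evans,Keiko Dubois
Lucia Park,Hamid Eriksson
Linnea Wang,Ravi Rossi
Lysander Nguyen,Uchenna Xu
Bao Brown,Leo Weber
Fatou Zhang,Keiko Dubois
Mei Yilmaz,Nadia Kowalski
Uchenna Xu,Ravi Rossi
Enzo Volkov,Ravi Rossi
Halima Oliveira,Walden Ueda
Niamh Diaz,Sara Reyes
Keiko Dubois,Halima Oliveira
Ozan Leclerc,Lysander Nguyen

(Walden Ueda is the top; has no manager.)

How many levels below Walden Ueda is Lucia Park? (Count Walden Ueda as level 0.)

4

Chain from Lucia Park up to Walden Ueda: Lucia Park → Hamid Eriksson → Mei Yilmaz → Nadia Kowalski → Walden Ueda. That is 4 steps up, so Lucia Park is 4 levels below Walden Ueda.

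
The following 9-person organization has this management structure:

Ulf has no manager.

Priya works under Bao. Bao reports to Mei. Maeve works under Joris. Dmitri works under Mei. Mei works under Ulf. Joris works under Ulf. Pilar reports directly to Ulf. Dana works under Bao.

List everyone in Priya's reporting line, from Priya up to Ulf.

Priya -> Bao -> Mei -> Ulf

Priya reports to Bao. Bao reports to Mei. Mei reports to Ulf. Ulf is at the top.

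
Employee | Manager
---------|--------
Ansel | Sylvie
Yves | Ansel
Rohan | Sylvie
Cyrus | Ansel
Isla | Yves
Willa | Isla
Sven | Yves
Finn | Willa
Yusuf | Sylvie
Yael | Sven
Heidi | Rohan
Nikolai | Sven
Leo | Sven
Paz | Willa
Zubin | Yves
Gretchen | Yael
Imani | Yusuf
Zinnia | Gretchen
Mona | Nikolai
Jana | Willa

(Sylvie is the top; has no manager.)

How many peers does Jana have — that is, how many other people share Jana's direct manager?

Jana reports to Willa. Willa's other direct reports are Finn, Paz — 2 peers.

2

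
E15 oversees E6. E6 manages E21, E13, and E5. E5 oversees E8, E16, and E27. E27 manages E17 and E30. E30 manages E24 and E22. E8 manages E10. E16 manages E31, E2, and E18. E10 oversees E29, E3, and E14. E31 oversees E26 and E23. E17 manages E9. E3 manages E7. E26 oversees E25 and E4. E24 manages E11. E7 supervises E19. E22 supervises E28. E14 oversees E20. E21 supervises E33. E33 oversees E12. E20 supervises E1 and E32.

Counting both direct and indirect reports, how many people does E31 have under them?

E31 directly manages E26, E23. Under E26: E25, E4 (2). E23 has no reports. So E31's organization is 2 direct reports plus everyone under them: 3 + 1 = 4.

4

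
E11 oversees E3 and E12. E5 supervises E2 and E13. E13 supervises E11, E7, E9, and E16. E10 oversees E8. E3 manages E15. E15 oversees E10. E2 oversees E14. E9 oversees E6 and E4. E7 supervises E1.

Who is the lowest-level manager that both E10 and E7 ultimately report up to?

E13

E10's chain of managers is E15, E3, E11, E13, E5. E7's chain of managers is E13, E5. The first manager that appears in both chains is E13.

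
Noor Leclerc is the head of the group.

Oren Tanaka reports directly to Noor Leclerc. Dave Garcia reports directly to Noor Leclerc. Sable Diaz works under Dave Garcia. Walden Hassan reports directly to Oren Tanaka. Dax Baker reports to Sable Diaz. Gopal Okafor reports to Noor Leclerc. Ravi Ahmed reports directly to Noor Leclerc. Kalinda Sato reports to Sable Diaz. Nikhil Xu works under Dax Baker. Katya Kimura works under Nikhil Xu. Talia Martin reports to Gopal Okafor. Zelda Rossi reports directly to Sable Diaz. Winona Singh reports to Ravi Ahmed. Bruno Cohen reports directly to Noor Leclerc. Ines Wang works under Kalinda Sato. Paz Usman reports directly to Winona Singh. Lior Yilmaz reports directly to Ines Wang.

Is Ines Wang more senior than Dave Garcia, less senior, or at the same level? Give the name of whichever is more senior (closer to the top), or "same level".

Dave Garcia

Ines Wang is 4 levels below Noor Leclerc; Dave Garcia is 1. Dave Garcia is higher.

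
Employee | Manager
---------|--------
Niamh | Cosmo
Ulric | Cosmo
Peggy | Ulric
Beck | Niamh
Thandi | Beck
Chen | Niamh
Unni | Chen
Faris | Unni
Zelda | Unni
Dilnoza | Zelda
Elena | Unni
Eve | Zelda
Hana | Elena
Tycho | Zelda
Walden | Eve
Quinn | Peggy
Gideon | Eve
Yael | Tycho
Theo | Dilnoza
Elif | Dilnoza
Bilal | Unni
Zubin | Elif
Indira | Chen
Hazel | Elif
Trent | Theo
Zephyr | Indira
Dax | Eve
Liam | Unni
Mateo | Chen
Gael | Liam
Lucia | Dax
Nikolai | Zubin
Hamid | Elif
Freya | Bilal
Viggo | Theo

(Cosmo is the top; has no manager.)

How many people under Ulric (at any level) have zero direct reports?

1

The only person in Ulric's organization with no one reporting to them is Quinn. That is 1.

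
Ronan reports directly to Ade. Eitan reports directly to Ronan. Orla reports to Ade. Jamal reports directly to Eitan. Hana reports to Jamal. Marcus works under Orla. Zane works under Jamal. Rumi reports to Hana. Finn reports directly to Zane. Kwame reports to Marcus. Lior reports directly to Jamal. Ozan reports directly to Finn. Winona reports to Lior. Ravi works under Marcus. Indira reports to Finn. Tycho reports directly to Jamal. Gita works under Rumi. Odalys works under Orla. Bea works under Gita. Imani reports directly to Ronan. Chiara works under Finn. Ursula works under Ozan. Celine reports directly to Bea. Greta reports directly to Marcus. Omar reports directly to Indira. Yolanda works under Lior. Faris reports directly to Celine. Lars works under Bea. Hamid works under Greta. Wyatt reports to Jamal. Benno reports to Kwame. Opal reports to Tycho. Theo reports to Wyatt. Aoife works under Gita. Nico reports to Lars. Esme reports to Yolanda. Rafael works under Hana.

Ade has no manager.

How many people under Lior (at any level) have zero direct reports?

The people in Lior's organization with no one reporting to them are Esme, Winona. That is 2.

2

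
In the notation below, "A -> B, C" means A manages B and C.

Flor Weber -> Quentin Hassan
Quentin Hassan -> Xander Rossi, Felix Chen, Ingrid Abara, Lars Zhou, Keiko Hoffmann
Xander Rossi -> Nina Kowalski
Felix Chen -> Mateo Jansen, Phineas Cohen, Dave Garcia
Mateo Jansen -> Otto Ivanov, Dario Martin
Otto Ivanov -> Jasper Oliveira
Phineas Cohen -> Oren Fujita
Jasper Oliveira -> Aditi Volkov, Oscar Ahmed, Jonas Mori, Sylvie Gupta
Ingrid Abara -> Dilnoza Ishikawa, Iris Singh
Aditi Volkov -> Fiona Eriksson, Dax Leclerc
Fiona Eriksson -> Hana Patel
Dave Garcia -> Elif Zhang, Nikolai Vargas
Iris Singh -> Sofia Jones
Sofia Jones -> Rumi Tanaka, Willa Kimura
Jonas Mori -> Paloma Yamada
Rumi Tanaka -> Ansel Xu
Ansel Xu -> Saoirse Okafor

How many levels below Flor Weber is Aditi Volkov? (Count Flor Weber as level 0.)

6

Chain from Aditi Volkov up to Flor Weber: Aditi Volkov → Jasper Oliveira → Otto Ivanov → Mateo Jansen → Felix Chen → Quentin Hassan → Flor Weber. That is 6 steps up, so Aditi Volkov is 6 levels below Flor Weber.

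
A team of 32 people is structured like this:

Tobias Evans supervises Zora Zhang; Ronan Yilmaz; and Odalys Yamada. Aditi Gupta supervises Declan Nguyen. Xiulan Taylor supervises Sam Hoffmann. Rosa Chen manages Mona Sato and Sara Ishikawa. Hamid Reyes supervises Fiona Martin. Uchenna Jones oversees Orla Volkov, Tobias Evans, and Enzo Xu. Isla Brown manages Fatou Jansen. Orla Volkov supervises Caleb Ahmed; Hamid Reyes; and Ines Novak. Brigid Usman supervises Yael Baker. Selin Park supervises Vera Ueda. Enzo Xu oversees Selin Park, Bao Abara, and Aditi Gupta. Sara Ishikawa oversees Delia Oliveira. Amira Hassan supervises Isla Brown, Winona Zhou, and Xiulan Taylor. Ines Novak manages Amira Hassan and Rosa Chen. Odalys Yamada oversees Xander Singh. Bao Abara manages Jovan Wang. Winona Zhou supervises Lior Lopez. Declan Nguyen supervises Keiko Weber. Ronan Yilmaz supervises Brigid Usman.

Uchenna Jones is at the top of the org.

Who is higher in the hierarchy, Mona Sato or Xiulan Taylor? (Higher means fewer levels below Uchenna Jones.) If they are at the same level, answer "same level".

same level

Both Mona Sato and Xiulan Taylor are 4 levels below Uchenna Jones.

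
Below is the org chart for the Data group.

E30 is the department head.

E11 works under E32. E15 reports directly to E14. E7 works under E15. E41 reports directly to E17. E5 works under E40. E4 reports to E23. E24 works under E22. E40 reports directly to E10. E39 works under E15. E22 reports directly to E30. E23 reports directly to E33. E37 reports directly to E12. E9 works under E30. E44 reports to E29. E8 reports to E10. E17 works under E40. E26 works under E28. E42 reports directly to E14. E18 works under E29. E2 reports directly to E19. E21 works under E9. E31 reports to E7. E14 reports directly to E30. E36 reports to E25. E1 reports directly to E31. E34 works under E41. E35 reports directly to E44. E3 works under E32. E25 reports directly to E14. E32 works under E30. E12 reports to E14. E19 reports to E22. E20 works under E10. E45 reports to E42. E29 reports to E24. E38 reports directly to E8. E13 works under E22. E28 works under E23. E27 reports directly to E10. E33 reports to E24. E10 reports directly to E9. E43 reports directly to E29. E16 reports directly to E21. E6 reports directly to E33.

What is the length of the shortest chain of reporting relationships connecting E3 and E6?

6

E3 is 2 levels below E30, and E6 is 4 levels below E30 (their lowest common manager). The shortest path runs up from E3 to E30 and back down to E6: 2 + 4 = 6 links.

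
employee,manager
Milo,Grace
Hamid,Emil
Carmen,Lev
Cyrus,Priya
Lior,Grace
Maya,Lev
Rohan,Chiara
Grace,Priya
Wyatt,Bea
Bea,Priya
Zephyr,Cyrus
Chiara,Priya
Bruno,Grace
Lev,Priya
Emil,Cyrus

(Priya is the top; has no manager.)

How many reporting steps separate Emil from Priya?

2

Chain from Emil up to Priya: Emil → Cyrus → Priya. That is 2 steps up, so Emil is 2 levels below Priya.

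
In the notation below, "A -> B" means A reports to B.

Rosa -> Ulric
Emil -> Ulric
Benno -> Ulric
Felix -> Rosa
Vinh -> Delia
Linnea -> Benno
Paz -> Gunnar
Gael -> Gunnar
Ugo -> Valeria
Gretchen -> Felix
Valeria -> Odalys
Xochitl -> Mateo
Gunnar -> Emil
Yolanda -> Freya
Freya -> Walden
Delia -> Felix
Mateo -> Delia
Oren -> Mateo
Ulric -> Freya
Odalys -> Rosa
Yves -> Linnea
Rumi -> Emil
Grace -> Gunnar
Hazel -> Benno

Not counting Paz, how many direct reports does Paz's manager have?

Paz reports to Gunnar. Gunnar's other direct reports are Grace, Gael — 2 peers.

2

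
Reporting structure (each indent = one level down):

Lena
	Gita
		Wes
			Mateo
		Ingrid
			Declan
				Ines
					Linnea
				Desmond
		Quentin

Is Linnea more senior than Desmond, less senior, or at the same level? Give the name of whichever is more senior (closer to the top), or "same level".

Linnea is 5 levels below Lena; Desmond is 4. Desmond is higher.

Desmond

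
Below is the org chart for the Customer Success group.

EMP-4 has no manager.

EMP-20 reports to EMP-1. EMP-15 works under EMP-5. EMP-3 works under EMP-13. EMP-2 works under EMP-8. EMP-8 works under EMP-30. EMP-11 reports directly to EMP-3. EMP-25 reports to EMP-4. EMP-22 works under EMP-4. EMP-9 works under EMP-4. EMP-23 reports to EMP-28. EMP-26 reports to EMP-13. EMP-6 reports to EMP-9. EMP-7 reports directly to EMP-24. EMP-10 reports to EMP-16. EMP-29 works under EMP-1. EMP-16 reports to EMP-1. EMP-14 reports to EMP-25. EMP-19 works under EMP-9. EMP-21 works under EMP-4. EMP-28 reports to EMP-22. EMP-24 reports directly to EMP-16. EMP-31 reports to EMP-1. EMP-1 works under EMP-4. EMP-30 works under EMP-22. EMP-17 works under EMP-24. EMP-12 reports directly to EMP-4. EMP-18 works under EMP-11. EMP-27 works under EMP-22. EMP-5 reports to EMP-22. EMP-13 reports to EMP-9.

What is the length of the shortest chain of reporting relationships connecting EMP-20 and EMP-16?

2

EMP-20 is 1 level below EMP-1, and EMP-16 is 1 level below EMP-1 (their lowest common manager). The shortest path runs up from EMP-20 to EMP-1 and back down to EMP-16: 1 + 1 = 2 links.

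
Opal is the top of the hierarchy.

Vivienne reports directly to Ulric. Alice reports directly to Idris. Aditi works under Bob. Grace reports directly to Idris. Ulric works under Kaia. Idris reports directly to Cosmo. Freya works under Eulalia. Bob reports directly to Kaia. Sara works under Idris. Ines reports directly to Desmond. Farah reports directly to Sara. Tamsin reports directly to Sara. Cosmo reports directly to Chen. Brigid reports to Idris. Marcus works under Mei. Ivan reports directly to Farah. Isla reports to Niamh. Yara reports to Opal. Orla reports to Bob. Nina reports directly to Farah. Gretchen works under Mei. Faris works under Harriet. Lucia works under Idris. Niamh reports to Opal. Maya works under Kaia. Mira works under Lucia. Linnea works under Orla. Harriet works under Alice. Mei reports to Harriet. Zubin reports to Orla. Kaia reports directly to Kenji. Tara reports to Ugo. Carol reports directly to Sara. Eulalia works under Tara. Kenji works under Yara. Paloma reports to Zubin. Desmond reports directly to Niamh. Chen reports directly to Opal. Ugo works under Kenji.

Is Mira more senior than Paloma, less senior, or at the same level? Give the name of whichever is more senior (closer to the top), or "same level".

Mira is 5 levels below Opal; Paloma is 7. Mira is higher.

Mira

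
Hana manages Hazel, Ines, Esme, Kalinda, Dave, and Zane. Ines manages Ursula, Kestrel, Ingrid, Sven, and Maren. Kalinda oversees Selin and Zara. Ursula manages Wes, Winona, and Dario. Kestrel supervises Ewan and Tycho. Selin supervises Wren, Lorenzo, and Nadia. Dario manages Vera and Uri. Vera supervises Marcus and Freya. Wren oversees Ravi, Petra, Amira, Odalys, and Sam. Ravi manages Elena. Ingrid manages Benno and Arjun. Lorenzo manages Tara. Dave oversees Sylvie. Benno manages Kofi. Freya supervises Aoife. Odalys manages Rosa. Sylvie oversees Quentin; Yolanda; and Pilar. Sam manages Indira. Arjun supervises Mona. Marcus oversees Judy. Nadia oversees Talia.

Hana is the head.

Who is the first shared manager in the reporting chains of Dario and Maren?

Dario's chain of managers is Ursula, Ines, Hana. Maren's chain of managers is Ines, Hana. The first manager that appears in both chains is Ines.

Ines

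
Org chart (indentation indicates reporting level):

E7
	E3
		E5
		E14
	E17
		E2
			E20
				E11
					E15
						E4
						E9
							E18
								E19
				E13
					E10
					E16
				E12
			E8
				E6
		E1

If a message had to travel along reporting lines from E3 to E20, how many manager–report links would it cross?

E3 is 1 level below E7, and E20 is 3 levels below E7 (their lowest common manager). The shortest path runs up from E3 to E7 and back down to E20: 1 + 3 = 4 links.

4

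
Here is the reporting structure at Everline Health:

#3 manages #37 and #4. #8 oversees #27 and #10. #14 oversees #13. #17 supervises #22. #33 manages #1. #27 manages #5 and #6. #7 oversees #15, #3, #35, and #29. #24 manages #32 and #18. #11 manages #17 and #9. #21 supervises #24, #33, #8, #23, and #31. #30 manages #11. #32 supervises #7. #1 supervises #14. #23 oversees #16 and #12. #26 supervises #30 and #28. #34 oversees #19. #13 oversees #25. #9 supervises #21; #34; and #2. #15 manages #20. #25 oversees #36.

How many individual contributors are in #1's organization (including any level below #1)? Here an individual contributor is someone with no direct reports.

1

The only person in #1's organization with no one reporting to them is #36. That is 1.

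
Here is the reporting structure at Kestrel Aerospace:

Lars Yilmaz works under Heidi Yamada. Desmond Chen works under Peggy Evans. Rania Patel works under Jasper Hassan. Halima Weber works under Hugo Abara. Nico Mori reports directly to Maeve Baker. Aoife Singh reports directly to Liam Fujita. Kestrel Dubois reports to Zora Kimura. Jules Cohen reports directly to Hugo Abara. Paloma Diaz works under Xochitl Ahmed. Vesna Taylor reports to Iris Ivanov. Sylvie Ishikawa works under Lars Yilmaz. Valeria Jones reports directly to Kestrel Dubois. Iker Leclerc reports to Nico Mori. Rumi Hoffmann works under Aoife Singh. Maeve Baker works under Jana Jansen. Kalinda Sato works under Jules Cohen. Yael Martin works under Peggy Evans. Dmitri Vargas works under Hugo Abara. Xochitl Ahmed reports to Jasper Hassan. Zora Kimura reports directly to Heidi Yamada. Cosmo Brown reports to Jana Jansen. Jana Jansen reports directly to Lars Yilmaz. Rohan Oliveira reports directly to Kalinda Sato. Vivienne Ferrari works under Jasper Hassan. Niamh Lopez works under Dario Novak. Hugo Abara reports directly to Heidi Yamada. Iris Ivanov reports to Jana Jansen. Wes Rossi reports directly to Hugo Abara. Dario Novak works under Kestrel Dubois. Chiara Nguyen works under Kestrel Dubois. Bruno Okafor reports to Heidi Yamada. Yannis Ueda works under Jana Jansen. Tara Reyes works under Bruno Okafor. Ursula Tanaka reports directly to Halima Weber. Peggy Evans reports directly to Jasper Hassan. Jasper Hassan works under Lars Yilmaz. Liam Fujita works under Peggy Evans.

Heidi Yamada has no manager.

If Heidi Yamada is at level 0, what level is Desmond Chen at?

4

Chain from Desmond Chen up to Heidi Yamada: Desmond Chen → Peggy Evans → Jasper Hassan → Lars Yilmaz → Heidi Yamada. That is 4 steps up, so Desmond Chen is 4 levels below Heidi Yamada.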